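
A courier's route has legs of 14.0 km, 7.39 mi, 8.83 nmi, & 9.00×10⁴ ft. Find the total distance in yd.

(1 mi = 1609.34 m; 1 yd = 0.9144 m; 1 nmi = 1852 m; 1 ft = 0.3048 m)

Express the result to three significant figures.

14.0 km × 1000 = 14000 m
7.39 mi × 1609.34 = 11893 m
8.83 nmi × 1852 = 16353.2 m
9.00×10⁴ ft × 0.3048 = 27432 m
Sum: 14000 + 11893 + 16353.2 + 27432 = 69678.2 m
In yd: 69678.2 / 0.9144 = 76201 yd

7.62×10⁴ yd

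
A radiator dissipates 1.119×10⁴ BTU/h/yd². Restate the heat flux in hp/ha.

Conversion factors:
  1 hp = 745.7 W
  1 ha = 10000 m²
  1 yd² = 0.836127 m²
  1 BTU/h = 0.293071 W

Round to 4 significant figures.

1.119×10⁴ BTU/h/yd² × 0.293071 W/BTU/h ÷ 0.836127 m²/yd² = 3922.21 W/m²
3922.21 W/m² ÷ 745.7 W/hp × 10000 m²/ha = 52597.7 hp/ha

5.260×10⁴ hp/ha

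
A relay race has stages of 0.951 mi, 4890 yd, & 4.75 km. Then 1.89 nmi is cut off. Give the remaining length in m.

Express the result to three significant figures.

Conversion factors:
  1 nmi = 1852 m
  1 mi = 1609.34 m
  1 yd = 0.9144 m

7250 m

0.951 mi × 1609.34 → 1530.48 m
4890 yd × 0.9144 → 4471.42 m
4.75 km × 1000 → 4750 m
1.89 nmi × 1852 → 3500.28 m
Result: 1530.48 + 4471.42 + 4750 − 3500.28 = 7251.62 m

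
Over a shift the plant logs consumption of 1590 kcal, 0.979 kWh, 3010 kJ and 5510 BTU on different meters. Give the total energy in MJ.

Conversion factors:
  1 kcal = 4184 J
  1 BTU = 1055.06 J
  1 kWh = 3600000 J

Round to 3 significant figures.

1590 kcal × 4184 = 6.65256×10⁶ J
0.979 kWh × 3600000 = 3.5244×10⁶ J
3010 kJ × 1000 = 3.01×10⁶ J
5510 BTU × 1055.06 = 5.81338×10⁶ J
Total: 6.65256×10⁶ + 3.5244×10⁶ + 3.01×10⁶ + 5.81338×10⁶ = 1.90003×10⁷ J
In MJ: 1.90003×10⁷ / 1000000 = 19.0003 MJ

19.0 MJ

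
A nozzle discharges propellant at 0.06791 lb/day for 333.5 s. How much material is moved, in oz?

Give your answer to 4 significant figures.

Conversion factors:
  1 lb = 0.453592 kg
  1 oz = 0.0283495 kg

0.06791 lb/day → 3.56521×10⁻⁷ kg/s
m = ṁ × t = 3.56521×10⁻⁷ × 333.5 = 1.189×10⁻⁴ kg
In oz: 1.189×10⁻⁴ / 0.0283495 = 0.00419408 oz

0.004194 oz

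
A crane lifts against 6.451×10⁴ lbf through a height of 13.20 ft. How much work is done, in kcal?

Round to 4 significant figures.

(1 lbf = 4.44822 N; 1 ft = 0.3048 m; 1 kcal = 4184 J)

6.451×10⁴ lbf × 4.44822 → 286955 N
13.20 ft × 0.3048 → 4.02336 m
W = F × d = 286955 N × 4.02336 m = 1.15452×10⁶ J
1.15452×10⁶ J ÷ (4184 J/kcal) = 275.937 kcal

275.9 kcal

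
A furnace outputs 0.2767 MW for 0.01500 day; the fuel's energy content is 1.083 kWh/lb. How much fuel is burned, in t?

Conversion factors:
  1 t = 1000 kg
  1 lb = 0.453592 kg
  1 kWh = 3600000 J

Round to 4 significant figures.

0.2767 MW → 276700 W
0.01500 day → 1296 s
E = P × t = 276700 × 1296 = 3.58603×10⁸ J
1.083 kWh/lb → 8.59539×10⁶ J/kg
m = E / e_s = 3.58603×10⁸ / 8.59539×10⁶ = 41.7204 kg
In t: 41.7204 / 1000 = 0.0417204 t

0.04172 t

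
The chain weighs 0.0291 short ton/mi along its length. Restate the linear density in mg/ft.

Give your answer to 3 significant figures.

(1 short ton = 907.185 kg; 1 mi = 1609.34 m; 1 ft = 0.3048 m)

0.0291 short ton/mi × 907.185 kg/short ton ÷ 1609.34 m/mi = 0.0164037 kg/m
0.0164037 kg/m ÷ 10⁻⁶ kg/mg × 0.3048 m/ft = 4999.85 mg/ft

5000 mg/ft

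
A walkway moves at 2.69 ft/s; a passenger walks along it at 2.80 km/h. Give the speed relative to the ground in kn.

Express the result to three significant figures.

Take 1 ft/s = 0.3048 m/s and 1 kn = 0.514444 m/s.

2.69 ft/s × 0.3048 → 0.819912 m/s
2.80 km/h × (1/3.6) → 0.777778 m/s
Sum: 0.819912 + 0.777778 = 1.59769 m/s
In kn: 1.59769 / 0.514444 = 3.10566 kn

3.11 kn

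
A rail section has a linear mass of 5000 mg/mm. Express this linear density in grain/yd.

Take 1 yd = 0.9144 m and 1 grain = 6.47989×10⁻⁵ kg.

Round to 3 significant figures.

7.06×10⁴ grain/yd

5000 mg/mm × 10⁻⁶ kg/mg ÷ 0.001 m/mm = 5 kg/m
5 kg/m ÷ 6.47989×10⁻⁵ kg/grain × 0.9144 m/yd = 70556.8 grain/yd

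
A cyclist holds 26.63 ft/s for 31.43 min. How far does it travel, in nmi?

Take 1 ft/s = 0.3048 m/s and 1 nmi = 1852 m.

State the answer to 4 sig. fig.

8.265 nmi

26.63 ft/s × 0.3048 → 8.11682 m/s
31.43 min × 60 → 1885.8 s
d = v × t = 8.11682 m/s × 1885.8 s = 15306.7 m
15306.7 m ÷ (1852 m/nmi) = 8.26496 nmi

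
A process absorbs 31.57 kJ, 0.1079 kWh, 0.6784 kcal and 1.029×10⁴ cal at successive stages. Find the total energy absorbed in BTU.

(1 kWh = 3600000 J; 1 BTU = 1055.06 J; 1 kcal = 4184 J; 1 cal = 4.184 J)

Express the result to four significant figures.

31.57 kJ × 1000 = 31570 J
0.1079 kWh × 3600000 = 388440 J
0.6784 kcal × 4184 = 2838.43 J
1.029×10⁴ cal × 4.184 = 43053.4 J
Combined: 31570 + 388440 + 2838.43 + 43053.4 = 465902 J
In BTU: 465902 / 1055.06 = 441.588 BTU

441.6 BTU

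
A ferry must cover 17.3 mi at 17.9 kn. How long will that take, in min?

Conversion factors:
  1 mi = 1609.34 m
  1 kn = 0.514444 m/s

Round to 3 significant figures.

17.3 mi × 1609.34 = 27841.6 m
17.9 kn × 0.514444 = 9.20855 m/s
t = d / v = 27841.6 m / 9.20855 m/s = 3023.45 s
3023.45 s ÷ (60 s/min) = 50.3908 min

50.4 min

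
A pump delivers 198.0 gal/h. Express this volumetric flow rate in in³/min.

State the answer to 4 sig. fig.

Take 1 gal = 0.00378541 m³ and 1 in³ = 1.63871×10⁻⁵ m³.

762.3 in³/min

198.0 gal/h × 0.00378541 m³/gal ÷ 3600 s/h = 2.08198×10⁻⁴ m³/s
2.08198×10⁻⁴ m³/s ÷ 1.63871×10⁻⁵ m³/in³ × 60 s/min = 762.3 in³/min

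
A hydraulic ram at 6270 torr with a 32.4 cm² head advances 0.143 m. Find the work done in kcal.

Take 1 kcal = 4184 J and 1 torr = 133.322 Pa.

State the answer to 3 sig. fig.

0.0926 kcal

6270 torr → 835929 Pa
32.4 cm² → 0.00324 m²
F = P × A = 835929 × 0.00324 = 2708.41 N
W = F × d = 2708.41 × 0.143 = 387.303 J
In kcal: 387.303 / 4184 = 0.0925676 kcal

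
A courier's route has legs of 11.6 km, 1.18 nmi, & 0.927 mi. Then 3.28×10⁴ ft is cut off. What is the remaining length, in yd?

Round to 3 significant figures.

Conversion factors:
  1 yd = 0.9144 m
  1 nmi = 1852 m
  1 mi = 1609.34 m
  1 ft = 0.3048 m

11.6 km × 1000 = 11600 m
1.18 nmi × 1852 = 2185.36 m
0.927 mi × 1609.34 = 1491.86 m
3.28×10⁴ ft × 0.3048 = 9997.44 m
Result: 11600 + 2185.36 + 1491.86 − 9997.44 = 5279.78 m
In yd: 5279.78 / 0.9144 = 5774.04 yd

5770 yd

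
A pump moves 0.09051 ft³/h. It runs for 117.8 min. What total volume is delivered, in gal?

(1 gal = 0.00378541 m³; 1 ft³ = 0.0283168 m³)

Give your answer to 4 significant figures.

0.09051 ft³/h → 7.11932×10⁻⁷ m³/s
117.8 min → 7068 s
V = Q × t = 7.11932×10⁻⁷ × 7068 = 0.00503194 m³
In gal: 0.00503194 / 0.00378541 = 1.3293 gal

1.329 gal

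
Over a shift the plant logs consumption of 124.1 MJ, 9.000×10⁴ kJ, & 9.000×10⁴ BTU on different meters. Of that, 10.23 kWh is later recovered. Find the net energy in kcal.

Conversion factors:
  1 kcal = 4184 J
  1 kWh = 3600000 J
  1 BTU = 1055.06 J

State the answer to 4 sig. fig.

6.506×10⁴ kcal

124.1 MJ × 1000000 = 1.241×10⁸ J
9.000×10⁴ kJ × 1000 = 9×10⁷ J
9.000×10⁴ BTU × 1055.06 = 9.49554×10⁷ J
10.23 kWh × 3600000 = 3.6828×10⁷ J
Net: 1.241×10⁸ + 9×10⁷ + 9.49554×10⁷ − 3.6828×10⁷ = 2.72227×10⁸ J
In kcal: 2.72227×10⁸ / 4184 = 65063.8 kcal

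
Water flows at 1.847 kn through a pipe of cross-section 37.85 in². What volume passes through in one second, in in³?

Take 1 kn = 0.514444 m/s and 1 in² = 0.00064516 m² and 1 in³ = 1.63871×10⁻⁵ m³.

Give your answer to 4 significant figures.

1416 in³

1.847 kn × 0.514444 = 0.950178 m/s
37.85 in² × 0.00064516 = 0.0244193 m²
V = v × A × t = 0.950178 m/s × 0.0244193 m² × 1 s = 0.0232027 m³
0.0232027 m³ ÷ (1.63871×10⁻⁵ m³/in³) = 1415.91 in³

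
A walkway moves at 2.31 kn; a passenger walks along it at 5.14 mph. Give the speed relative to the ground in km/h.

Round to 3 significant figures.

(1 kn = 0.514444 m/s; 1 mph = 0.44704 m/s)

2.31 kn × 0.514444 = 1.18837 m/s
5.14 mph × 0.44704 = 2.29779 m/s
Total: 1.18837 + 2.29779 = 3.48616 m/s
In km/h: 3.48616 / (1/3.6) = 12.5502 km/h

12.6 km/h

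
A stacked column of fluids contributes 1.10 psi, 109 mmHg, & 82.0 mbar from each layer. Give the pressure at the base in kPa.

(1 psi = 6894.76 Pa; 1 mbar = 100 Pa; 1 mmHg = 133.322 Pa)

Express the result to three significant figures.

30.3 kPa

1.10 psi × 6894.76 → 7584.24 Pa
109 mmHg × 133.322 → 14532.1 Pa
82.0 mbar × 100 → 8200 Pa
Total: 7584.24 + 14532.1 + 8200 = 30316.3 Pa
In kPa: 30316.3 / 1000 = 30.3163 kPa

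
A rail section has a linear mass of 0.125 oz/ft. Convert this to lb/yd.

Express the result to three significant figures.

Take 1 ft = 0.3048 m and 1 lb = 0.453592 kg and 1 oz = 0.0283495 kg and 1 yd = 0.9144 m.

0.125 oz/ft × 0.0283495 kg/oz ÷ 0.3048 m/ft = 0.0116263 kg/m
0.0116263 kg/m ÷ 0.453592 kg/lb × 0.9144 m/yd = 0.0234376 lb/yd

0.0234 lb/yd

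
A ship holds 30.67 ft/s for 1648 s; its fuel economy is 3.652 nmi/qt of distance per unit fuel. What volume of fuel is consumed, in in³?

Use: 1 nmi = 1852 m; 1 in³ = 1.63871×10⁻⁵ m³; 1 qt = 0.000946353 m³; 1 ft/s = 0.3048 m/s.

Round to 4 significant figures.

30.67 ft/s → 9.34822 m/s
d = v × t = 9.34822 × 1648 = 15405.9 m
3.652 nmi/qt → 7.14691×10⁶ m/m³
V = d / (distance per unit fuel) = 15405.9 / 7.14691×10⁶ = 0.0021556 m³
In in³: 0.0021556 / 1.63871×10⁻⁵ = 131.542 in³

131.5 in³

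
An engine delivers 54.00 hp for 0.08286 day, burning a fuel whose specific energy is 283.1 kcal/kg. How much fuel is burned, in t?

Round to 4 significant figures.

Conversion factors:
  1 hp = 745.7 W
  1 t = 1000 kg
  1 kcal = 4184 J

0.2434 t

54.00 hp → 40267.8 W
0.08286 day → 7159.1 s
E = P × t = 40267.8 × 7159.1 = 2.88281×10⁸ J
283.1 kcal/kg → 1.18449×10⁶ J/kg
m = E / e_s = 2.88281×10⁸ / 1.18449×10⁶ = 243.38 kg
In t: 243.38 / 1000 = 0.24338 t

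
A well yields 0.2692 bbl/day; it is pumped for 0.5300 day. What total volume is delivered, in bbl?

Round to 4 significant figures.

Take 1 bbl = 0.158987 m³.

0.1427 bbl

0.2692 bbl/day → 4.95362×10⁻⁷ m³/s
0.5300 day → 45792 s
V = Q × t = 4.95362×10⁻⁷ × 45792 = 0.0226836 m³
In bbl: 0.0226836 / 0.158987 = 0.142676 bbl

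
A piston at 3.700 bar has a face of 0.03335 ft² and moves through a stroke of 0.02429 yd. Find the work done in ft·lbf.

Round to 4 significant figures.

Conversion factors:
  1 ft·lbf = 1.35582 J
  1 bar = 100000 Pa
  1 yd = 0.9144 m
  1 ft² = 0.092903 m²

18.78 ft·lbf

3.700 bar → 370000 Pa
0.03335 ft² → 0.00309832 m²
F = P × A = 370000 × 0.00309832 = 1146.38 N
0.02429 yd → 0.0222108 m
W = F × d = 1146.38 × 0.0222108 = 25.462 J
In ft·lbf: 25.462 / 1.35582 = 18.7798 ft·lbf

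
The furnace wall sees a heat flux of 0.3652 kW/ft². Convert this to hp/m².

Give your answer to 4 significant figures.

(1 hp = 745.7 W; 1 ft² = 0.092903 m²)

0.3652 kW/ft² × 1000 W/kW ÷ 0.092903 m²/ft² = 3930.98 W/m²
3930.98 W/m² ÷ 745.7 W/hp = 5.27153 hp/m²

5.272 hp/m²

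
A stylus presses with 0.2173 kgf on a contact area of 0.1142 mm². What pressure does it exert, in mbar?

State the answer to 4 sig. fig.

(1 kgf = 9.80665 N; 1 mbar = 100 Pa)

1.866×10⁵ mbar

0.2173 kgf × 9.80665 → 2.13099 N
0.1142 mm² × 10⁻⁶ → 1.142×10⁻⁷ m²
P = F / A = 2.13099 N / 1.142×10⁻⁷ m² = 1.86602×10⁷ Pa
1.86602×10⁷ Pa ÷ (100 Pa/mbar) = 186602 mbar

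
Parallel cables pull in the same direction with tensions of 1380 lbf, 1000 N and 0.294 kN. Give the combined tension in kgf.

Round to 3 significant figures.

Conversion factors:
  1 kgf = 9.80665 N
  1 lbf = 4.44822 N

758 kgf

1380 lbf × 4.44822 = 6138.54 N
1000 N (already N)
0.294 kN × 1000 = 294 N
Combined: 6138.54 + 1000 + 294 = 7432.54 N
In kgf: 7432.54 / 9.80665 = 757.908 kgf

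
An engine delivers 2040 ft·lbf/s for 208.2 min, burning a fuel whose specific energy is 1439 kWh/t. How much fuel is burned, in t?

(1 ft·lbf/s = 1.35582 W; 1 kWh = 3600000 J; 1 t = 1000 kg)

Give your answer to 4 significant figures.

0.006670 t

2040 ft·lbf/s → 2765.87 W
208.2 min → 12492 s
E = P × t = 2765.87 × 12492 = 3.45512×10⁷ J
1439 kWh/t → 5.1804×10⁶ J/kg
m = E / e_s = 3.45512×10⁷ / 5.1804×10⁶ = 6.6696 kg
In t: 6.6696 / 1000 = 0.0066696 t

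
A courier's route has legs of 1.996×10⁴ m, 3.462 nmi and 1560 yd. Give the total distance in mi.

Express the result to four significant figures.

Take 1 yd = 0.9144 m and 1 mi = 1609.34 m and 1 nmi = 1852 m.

1.996×10⁴ m (already m)
3.462 nmi × 1852 = 6411.62 m
1560 yd × 0.9144 = 1426.46 m
Combined: 19960 + 6411.62 + 1426.46 = 27798.1 m
In mi: 27798.1 / 1609.34 = 17.273 mi

17.27 mi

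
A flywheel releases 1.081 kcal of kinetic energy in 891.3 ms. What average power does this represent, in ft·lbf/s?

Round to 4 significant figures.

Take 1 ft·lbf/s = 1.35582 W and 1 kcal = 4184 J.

3743 ft·lbf/s

1.081 kcal × 4184 → 4522.9 J
891.3 ms × 0.001 → 0.8913 s
P = E / t = 4522.9 J / 0.8913 s = 5074.5 W
5074.5 W ÷ (1.35582 W/ft·lbf/s) = 3742.75 ft·lbf/s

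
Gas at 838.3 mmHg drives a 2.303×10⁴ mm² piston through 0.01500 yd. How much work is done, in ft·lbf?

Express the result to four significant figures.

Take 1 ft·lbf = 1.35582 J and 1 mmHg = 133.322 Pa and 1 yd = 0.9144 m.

838.3 mmHg → 111764 Pa
2.303×10⁴ mm² → 0.02303 m²
F = P × A = 111764 × 0.02303 = 2573.92 N
0.01500 yd → 0.013716 m
W = F × d = 2573.92 × 0.013716 = 35.3039 J
In ft·lbf: 35.3039 / 1.35582 = 26.0388 ft·lbf

26.04 ft·lbf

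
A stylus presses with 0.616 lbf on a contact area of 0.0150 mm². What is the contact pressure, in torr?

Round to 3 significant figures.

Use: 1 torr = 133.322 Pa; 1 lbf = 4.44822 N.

0.616 lbf × 4.44822 → 2.7401 N
0.0150 mm² × 10⁻⁶ → 1.5×10⁻⁸ m²
P = F / A = 2.7401 N / 1.5×10⁻⁸ m² = 1.82673×10⁸ Pa
1.82673×10⁸ Pa ÷ (133.322 Pa/torr) = 1.37016×10⁶ torr

1.37×10⁶ torr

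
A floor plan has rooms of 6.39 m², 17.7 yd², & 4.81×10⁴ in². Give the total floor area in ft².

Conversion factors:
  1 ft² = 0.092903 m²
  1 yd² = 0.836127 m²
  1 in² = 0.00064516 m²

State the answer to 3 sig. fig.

6.39 m² (already m²)
17.7 yd² × 0.836127 → 14.7994 m²
4.81×10⁴ in² × 0.00064516 → 31.0322 m²
Sum: 6.39 + 14.7994 + 31.0322 = 52.2216 m²
In ft²: 52.2216 / 0.092903 = 562.109 ft²

562 ft²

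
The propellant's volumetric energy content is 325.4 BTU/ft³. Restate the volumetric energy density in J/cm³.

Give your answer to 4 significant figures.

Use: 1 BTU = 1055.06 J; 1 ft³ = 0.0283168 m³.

325.4 BTU/ft³ × 1055.06 J/BTU ÷ 0.0283168 m³/ft³ = 1.21241×10⁷ J/m³
1.21241×10⁷ J/m³ × 10⁻⁶ m³/cm³ = 12.1241 J/cm³

12.12 J/cm³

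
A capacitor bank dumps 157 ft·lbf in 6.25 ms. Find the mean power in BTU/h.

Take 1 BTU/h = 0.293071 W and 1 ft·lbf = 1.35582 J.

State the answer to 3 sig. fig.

157 ft·lbf × 1.35582 → 212.864 J
6.25 ms × 0.001 → 0.00625 s
P = E / t = 212.864 J / 0.00625 s = 34058.2 W
34058.2 W ÷ (0.293071 W/BTU/h) = 116211 BTU/h

1.16×10⁵ BTU/h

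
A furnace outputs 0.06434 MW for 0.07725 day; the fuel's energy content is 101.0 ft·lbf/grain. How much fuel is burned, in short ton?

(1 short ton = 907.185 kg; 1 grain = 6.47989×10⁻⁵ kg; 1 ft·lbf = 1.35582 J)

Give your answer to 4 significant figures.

0.06434 MW → 64340 W
0.07725 day → 6674.4 s
E = P × t = 64340 × 6674.4 = 4.29431×10⁸ J
101.0 ft·lbf/grain → 2.11327×10⁶ J/kg
m = E / e_s = 4.29431×10⁸ / 2.11327×10⁶ = 203.207 kg
In short ton: 203.207 / 907.185 = 0.223997 short ton

0.2240 short ton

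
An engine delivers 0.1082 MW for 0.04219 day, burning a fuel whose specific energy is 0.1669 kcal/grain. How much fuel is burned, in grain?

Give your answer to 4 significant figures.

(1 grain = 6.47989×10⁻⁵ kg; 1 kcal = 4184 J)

5.648×10⁵ grain

0.1082 MW → 108200 W
0.04219 day → 3645.22 s
E = P × t = 108200 × 3645.22 = 3.94413×10⁸ J
0.1669 kcal/grain → 1.07766×10⁷ J/kg
m = E / e_s = 3.94413×10⁸ / 1.07766×10⁷ = 36.599 kg
In grain: 36.599 / 6.47989×10⁻⁵ = 564809 grain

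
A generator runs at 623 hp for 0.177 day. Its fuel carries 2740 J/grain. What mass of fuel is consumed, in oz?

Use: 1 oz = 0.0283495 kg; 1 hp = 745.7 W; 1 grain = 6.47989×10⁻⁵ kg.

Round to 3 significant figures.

623 hp → 464571 W
0.177 day → 15292.8 s
E = P × t = 464571 × 15292.8 = 7.10459×10⁹ J
2740 J/grain → 4.22847×10⁷ J/kg
m = E / e_s = 7.10459×10⁹ / 4.22847×10⁷ = 168.018 kg
In oz: 168.018 / 0.0283495 = 5926.67 oz

5930 oz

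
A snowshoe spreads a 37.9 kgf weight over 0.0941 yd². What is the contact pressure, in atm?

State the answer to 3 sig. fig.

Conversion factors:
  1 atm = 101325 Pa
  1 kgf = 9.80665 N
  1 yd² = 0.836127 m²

37.9 kgf × 9.80665 → 371.672 N
0.0941 yd² × 0.836127 → 0.0786796 m²
P = F / A = 371.672 N / 0.0786796 m² = 4723.87 Pa
4723.87 Pa ÷ (101325 Pa/atm) = 0.046621 atm

0.0466 atm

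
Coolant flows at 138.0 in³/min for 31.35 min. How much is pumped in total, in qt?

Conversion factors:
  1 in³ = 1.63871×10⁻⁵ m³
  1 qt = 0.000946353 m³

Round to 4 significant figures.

138.0 in³/min → 3.76903×10⁻⁵ m³/s
31.35 min → 1881 s
V = Q × t = 3.76903×10⁻⁵ × 1881 = 0.0708955 m³
In qt: 0.0708955 / 0.000946353 = 74.9144 qt

74.91 qt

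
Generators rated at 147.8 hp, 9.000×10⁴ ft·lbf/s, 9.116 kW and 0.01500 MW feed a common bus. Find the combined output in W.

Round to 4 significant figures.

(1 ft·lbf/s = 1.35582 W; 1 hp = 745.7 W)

147.8 hp × 745.7 → 110214 W
9.000×10⁴ ft·lbf/s × 1.35582 → 122024 W
9.116 kW × 1000 → 9116 W
0.01500 MW × 1000000 → 15000 W
Total: 110214 + 122024 + 9116 + 15000 = 256354 W

2.564×10⁵ W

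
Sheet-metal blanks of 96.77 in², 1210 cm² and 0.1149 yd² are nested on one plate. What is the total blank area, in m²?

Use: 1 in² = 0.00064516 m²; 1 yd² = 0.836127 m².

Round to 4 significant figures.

0.2795 m²

96.77 in² × 0.00064516 = 0.0624321 m²
1210 cm² × 0.0001 = 0.121 m²
0.1149 yd² × 0.836127 = 0.096071 m²
Total: 0.0624321 + 0.121 + 0.096071 = 0.279503 m²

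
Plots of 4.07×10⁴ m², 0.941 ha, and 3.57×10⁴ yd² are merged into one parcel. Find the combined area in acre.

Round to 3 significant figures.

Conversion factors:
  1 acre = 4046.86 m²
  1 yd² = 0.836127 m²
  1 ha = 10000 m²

4.07×10⁴ m² (already m²)
0.941 ha × 10000 → 9410 m²
3.57×10⁴ yd² × 0.836127 → 29849.7 m²
Combined: 40700 + 9410 + 29849.7 = 79959.7 m²
In acre: 79959.7 / 4046.86 = 19.7585 acre

19.8 acre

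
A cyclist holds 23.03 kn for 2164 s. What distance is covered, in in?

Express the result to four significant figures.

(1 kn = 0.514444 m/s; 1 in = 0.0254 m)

23.03 kn × 0.514444 = 11.8476 m/s
d = v × t = 11.8476 m/s × 2164 s = 25638.2 m
25638.2 m ÷ (0.0254 m/in) = 1.00938×10⁶ in

1.009×10⁶ in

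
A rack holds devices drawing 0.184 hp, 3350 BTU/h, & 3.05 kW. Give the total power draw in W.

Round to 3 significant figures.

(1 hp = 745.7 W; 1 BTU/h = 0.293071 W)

0.184 hp × 745.7 = 137.209 W
3350 BTU/h × 0.293071 = 981.788 W
3.05 kW × 1000 = 3050 W
Total: 137.209 + 981.788 + 3050 = 4169 W

4170 W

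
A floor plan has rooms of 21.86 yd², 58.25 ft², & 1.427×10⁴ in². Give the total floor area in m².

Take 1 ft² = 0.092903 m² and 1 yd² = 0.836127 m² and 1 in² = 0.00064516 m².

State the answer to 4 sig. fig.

21.86 yd² × 0.836127 → 18.2777 m²
58.25 ft² × 0.092903 → 5.4116 m²
1.427×10⁴ in² × 0.00064516 → 9.20643 m²
Total: 18.2777 + 5.4116 + 9.20643 = 32.8957 m²

32.90 m²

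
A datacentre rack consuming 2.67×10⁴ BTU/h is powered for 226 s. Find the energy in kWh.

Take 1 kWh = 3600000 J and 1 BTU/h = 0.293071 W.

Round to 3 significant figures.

2.67×10⁴ BTU/h × 0.293071 = 7825 W
E = P × t = 7825 W × 226 s = 1.76845×10⁶ J
1.76845×10⁶ J ÷ (3600000 J/kWh) = 0.491236 kWh

0.491 kWh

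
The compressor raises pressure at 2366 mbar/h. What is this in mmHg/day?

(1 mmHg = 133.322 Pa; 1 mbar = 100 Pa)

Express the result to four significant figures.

4.259×10⁴ mmHg/day

2366 mbar/h × 100 Pa/mbar ÷ 3600 s/h = 65.7222 Pa/s
65.7222 Pa/s ÷ 133.322 Pa/mmHg × 86400 s/day = 42591.6 mmHg/day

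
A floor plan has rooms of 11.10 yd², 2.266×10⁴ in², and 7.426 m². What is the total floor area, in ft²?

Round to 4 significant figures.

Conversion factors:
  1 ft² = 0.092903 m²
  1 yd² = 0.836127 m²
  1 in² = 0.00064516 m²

337.2 ft²

11.10 yd² × 0.836127 → 9.28101 m²
2.266×10⁴ in² × 0.00064516 → 14.6193 m²
7.426 m² (already m²)
Total: 9.28101 + 14.6193 + 7.426 = 31.3263 m²
In ft²: 31.3263 / 0.092903 = 337.194 ft²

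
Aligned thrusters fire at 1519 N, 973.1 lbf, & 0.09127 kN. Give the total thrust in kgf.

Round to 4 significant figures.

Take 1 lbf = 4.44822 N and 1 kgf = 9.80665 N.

1519 N (already N)
973.1 lbf × 4.44822 → 4328.56 N
0.09127 kN × 1000 → 91.27 N
Sum: 1519 + 4328.56 + 91.27 = 5938.83 N
In kgf: 5938.83 / 9.80665 = 605.592 kgf

605.6 kgf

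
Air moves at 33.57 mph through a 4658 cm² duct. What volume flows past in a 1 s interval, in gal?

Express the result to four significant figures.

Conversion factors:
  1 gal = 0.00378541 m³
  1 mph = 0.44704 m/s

33.57 mph × 0.44704 = 15.0071 m/s
4658 cm² × 0.0001 = 0.4658 m²
V = v × A × t = 15.0071 m/s × 0.4658 m² × 1 s = 6.99031 m³
6.99031 m³ ÷ (0.00378541 m³/gal) = 1846.65 gal

1847 gal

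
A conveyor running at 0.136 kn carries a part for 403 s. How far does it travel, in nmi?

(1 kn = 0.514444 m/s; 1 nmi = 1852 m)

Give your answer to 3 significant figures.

0.136 kn × 0.514444 → 0.0699644 m/s
d = v × t = 0.0699644 m/s × 403 s = 28.1957 m
28.1957 m ÷ (1852 m/nmi) = 0.0152245 nmi

0.0152 nmi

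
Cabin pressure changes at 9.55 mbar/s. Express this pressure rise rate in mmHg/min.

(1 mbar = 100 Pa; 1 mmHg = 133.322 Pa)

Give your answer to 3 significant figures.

9.55 mbar/s × 100 Pa/mbar = 955 Pa/s
955 Pa/s ÷ 133.322 Pa/mmHg × 60 s/min = 429.787 mmHg/min

430 mmHg/min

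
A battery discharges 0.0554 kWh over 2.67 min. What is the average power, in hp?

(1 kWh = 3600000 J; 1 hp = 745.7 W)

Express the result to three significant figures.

0.0554 kWh × 3600000 → 199440 J
2.67 min × 60 → 160.2 s
P = E / t = 199440 J / 160.2 s = 1244.94 W
1244.94 W ÷ (745.7 W/hp) = 1.66949 hp

1.67 hp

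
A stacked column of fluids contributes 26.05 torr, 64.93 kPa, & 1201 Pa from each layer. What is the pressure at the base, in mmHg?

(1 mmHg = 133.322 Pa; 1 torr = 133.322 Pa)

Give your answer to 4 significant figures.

522.1 mmHg

26.05 torr × 133.322 = 3473.04 Pa
64.93 kPa × 1000 = 64930 Pa
1201 Pa (already Pa)
Sum: 3473.04 + 64930 + 1201 = 69604 Pa
In mmHg: 69604 / 133.322 = 522.074 mmHg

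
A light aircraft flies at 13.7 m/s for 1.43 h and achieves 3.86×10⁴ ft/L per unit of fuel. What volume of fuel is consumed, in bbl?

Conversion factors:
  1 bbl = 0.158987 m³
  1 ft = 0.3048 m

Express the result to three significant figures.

1.43 h → 5148 s
d = v × t = 13.7 × 5148 = 70527.6 m
3.86×10⁴ ft/L → 1.17653×10⁷ m/m³
V = d / (distance per unit fuel) = 70527.6 / 1.17653×10⁷ = 0.00599454 m³
In bbl: 0.00599454 / 0.158987 = 0.0377046 bbl

0.0377 bbl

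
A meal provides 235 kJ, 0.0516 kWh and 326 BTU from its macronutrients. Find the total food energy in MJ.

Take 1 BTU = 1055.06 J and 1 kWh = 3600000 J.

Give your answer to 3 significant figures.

235 kJ × 1000 = 235000 J
0.0516 kWh × 3600000 = 185760 J
326 BTU × 1055.06 = 343950 J
Sum: 235000 + 185760 + 343950 = 764710 J
In MJ: 764710 / 1000000 = 0.76471 MJ

0.765 MJ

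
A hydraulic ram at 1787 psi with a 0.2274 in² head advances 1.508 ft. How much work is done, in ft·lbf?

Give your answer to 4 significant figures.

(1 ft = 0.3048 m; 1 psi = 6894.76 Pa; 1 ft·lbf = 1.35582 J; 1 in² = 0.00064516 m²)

612.8 ft·lbf

1787 psi → 1.23209×10⁷ Pa
0.2274 in² → 1.46709×10⁻⁴ m²
F = P × A = 1.23209×10⁷ × 1.46709×10⁻⁴ = 1807.59 N
1.508 ft → 0.459638 m
W = F × d = 1807.59 × 0.459638 = 830.837 J
In ft·lbf: 830.837 / 1.35582 = 612.793 ft·lbf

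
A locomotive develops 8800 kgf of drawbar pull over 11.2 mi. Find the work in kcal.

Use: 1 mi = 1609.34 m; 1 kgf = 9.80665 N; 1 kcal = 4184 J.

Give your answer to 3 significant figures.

3.72×10⁵ kcal

8800 kgf × 9.80665 → 86298.5 N
11.2 mi × 1609.34 → 18024.6 m
W = F × d = 86298.5 N × 18024.6 m = 1.5555×10⁹ J
1.5555×10⁹ J ÷ (4184 J/kcal) = 371773 kcal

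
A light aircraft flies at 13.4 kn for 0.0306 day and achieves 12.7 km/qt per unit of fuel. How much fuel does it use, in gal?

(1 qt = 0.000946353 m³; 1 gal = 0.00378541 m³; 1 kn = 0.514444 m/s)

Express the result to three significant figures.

13.4 kn → 6.89355 m/s
0.0306 day → 2643.84 s
d = v × t = 6.89355 × 2643.84 = 18225.4 m
12.7 km/qt → 1.34199×10⁷ m/m³
V = d / (distance per unit fuel) = 18225.4 / 1.34199×10⁷ = 0.00135809 m³
In gal: 0.00135809 / 0.00378541 = 0.35877 gal

0.359 gal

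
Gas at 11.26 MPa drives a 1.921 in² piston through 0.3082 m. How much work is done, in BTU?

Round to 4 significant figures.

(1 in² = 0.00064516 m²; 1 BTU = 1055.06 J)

4.077 BTU

11.26 MPa → 1.126×10⁷ Pa
1.921 in² → 0.00123935 m²
F = P × A = 1.126×10⁷ × 0.00123935 = 13955.1 N
W = F × d = 13955.1 × 0.3082 = 4300.96 J
In BTU: 4300.96 / 1055.06 = 4.07651 BTU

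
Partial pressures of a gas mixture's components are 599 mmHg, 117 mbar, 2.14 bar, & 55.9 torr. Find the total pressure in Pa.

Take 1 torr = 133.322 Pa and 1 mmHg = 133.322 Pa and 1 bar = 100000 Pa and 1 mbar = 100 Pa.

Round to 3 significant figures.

3.13×10⁵ Pa

599 mmHg × 133.322 = 79859.9 Pa
117 mbar × 100 = 11700 Pa
2.14 bar × 100000 = 214000 Pa
55.9 torr × 133.322 = 7452.7 Pa
Total: 79859.9 + 11700 + 214000 + 7452.7 = 313013 Pa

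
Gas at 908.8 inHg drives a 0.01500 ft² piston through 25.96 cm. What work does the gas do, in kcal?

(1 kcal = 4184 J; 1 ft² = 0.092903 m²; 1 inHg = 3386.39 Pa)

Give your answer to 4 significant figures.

0.2661 kcal

908.8 inHg → 3.07755×10⁶ Pa
0.01500 ft² → 0.00139354 m²
F = P × A = 3.07755×10⁶ × 0.00139354 = 4288.69 N
25.96 cm → 0.2596 m
W = F × d = 4288.69 × 0.2596 = 1113.34 J
In kcal: 1113.34 / 4184 = 0.266095 kcal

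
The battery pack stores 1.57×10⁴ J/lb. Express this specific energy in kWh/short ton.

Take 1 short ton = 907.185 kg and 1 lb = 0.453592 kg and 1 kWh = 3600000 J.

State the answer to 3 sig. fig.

1.57×10⁴ J/lb ÷ 0.453592 kg/lb = 34612.6 J/kg
34612.6 J/kg ÷ 3600000 J/kWh × 907.185 kg/short ton = 8.72223 kWh/short ton

8.72 kWh/short ton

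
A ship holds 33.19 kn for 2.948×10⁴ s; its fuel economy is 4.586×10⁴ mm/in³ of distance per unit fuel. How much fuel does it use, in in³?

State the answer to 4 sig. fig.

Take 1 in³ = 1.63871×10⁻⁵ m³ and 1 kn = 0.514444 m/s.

1.098×10⁴ in³

33.19 kn → 17.0744 m/s
d = v × t = 17.0744 × 29480 = 503353 m
4.586×10⁴ mm/in³ → 2.79854×10⁶ m/m³
V = d / (distance per unit fuel) = 503353 / 2.79854×10⁶ = 0.179863 m³
In in³: 0.179863 / 1.63871×10⁻⁵ = 10975.9 in³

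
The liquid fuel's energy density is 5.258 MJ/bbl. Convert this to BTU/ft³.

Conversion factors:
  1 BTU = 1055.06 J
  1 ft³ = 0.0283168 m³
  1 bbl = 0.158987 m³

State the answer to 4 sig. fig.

887.6 BTU/ft³

5.258 MJ/bbl × 1000000 J/MJ ÷ 0.158987 m³/bbl = 3.30719×10⁷ J/m³
3.30719×10⁷ J/m³ ÷ 1055.06 J/BTU × 0.0283168 m³/ft³ = 887.618 BTU/ft³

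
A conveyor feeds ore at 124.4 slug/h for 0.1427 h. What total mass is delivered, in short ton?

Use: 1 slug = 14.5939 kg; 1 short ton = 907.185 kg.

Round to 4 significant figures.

0.2856 short ton

124.4 slug/h → 0.5043 kg/s
0.1427 h → 513.72 s
m = ṁ × t = 0.5043 × 513.72 = 259.069 kg
In short ton: 259.069 / 907.185 = 0.285575 short ton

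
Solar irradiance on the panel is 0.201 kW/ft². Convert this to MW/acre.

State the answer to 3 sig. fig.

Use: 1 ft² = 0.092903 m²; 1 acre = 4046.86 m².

0.201 kW/ft² × 1000 W/kW ÷ 0.092903 m²/ft² = 2163.55 W/m²
2163.55 W/m² ÷ 1000000 W/MW × 4046.86 m²/acre = 8.75558 MW/acre

8.76 MW/acre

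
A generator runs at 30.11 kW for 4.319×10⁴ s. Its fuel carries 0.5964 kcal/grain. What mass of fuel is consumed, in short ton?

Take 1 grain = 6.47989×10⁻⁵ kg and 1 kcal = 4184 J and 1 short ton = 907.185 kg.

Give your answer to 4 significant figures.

30.11 kW → 30110 W
E = P × t = 30110 × 43190 = 1.30045×10⁹ J
0.5964 kcal/grain → 3.85089×10⁷ J/kg
m = E / e_s = 1.30045×10⁹ / 3.85089×10⁷ = 33.7701 kg
In short ton: 33.7701 / 907.185 = 0.0372252 short ton

0.03723 short ton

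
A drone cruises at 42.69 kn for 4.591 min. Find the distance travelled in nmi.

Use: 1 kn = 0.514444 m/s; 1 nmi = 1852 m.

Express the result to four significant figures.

42.69 kn × 0.514444 = 21.9616 m/s
4.591 min × 60 = 275.46 s
d = v × t = 21.9616 m/s × 275.46 s = 6049.54 m
6049.54 m ÷ (1852 m/nmi) = 3.26649 nmi

3.266 nmi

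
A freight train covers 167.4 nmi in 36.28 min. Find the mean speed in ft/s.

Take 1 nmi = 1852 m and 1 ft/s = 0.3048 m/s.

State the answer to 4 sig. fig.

467.3 ft/s

167.4 nmi × 1852 → 310025 m
36.28 min × 60 → 2176.8 s
v = d / t = 310025 m / 2176.8 s = 142.422 m/s
142.422 m/s ÷ (0.3048 m/s/ft/s) = 467.264 ft/s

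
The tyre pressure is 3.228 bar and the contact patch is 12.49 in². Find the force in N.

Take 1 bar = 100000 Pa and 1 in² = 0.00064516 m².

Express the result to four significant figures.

2601 N

3.228 bar × 100000 → 322800 Pa
12.49 in² × 0.00064516 → 0.00805805 m²
F = P × A = 322800 Pa × 0.00805805 m² = 2601.14 N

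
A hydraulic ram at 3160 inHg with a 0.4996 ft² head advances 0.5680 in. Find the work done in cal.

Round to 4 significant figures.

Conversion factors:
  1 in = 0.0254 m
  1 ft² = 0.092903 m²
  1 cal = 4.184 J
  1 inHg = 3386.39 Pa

1713 cal

3160 inHg → 1.0701×10⁷ Pa
0.4996 ft² → 0.0464143 m²
F = P × A = 1.0701×10⁷ × 0.0464143 = 496679 N
0.5680 in → 0.0144272 m
W = F × d = 496679 × 0.0144272 = 7165.69 J
In cal: 7165.69 / 4.184 = 1712.64 cal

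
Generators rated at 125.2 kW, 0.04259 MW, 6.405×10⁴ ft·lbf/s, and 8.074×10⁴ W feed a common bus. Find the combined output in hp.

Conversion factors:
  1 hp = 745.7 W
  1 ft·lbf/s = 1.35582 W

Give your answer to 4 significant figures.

125.2 kW × 1000 → 125200 W
0.04259 MW × 1000000 → 42590 W
6.405×10⁴ ft·lbf/s × 1.35582 → 86840.3 W
8.074×10⁴ W (already W)
Combined: 125200 + 42590 + 86840.3 + 80740 = 335370 W
In hp: 335370 / 745.7 = 449.739 hp

449.7 hp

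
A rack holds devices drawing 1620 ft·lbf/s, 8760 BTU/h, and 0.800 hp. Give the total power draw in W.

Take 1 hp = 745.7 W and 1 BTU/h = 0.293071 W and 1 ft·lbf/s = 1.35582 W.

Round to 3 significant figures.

1620 ft·lbf/s × 1.35582 = 2196.43 W
8760 BTU/h × 0.293071 = 2567.3 W
0.800 hp × 745.7 = 596.56 W
Combined: 2196.43 + 2567.3 + 596.56 = 5360.29 W

5360 W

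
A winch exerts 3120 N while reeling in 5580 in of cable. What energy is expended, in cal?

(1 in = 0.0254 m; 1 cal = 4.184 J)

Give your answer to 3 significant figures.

1.06×10⁵ cal

5580 in × 0.0254 → 141.732 m
W = F × d = 3120 N × 141.732 m = 442204 J
442204 J ÷ (4.184 J/cal) = 105689 cal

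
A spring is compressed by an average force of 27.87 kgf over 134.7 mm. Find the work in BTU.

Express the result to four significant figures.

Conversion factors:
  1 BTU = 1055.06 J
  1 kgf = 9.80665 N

0.03489 BTU

27.87 kgf × 9.80665 → 273.311 N
134.7 mm × 0.001 → 0.1347 m
W = F × d = 273.311 N × 0.1347 m = 36.815 J
36.815 J ÷ (1055.06 J/BTU) = 0.0348938 BTU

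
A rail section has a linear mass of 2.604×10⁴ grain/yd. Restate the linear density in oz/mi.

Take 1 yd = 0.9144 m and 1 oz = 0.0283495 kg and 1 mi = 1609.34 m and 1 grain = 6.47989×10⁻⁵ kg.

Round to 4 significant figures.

1.048×10⁵ oz/mi

2.604×10⁴ grain/yd × 6.47989×10⁻⁵ kg/grain ÷ 0.9144 m/yd = 1.84532 kg/m
1.84532 kg/m ÷ 0.0283495 kg/oz × 1609.34 m/mi = 104755 oz/mi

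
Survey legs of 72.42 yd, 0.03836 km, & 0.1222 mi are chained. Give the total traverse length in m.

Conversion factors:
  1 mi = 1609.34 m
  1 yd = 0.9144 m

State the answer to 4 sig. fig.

72.42 yd × 0.9144 = 66.2208 m
0.03836 km × 1000 = 38.36 m
0.1222 mi × 1609.34 = 196.661 m
Combined: 66.2208 + 38.36 + 196.661 = 301.242 m

301.2 m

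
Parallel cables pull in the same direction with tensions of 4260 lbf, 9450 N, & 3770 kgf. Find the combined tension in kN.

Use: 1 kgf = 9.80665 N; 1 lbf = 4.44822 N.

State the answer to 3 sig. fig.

65.4 kN

4260 lbf × 4.44822 → 18949.4 N
9450 N (already N)
3770 kgf × 9.80665 → 36971.1 N
Sum: 18949.4 + 9450 + 36971.1 = 65370.5 N
In kN: 65370.5 / 1000 = 65.3705 kN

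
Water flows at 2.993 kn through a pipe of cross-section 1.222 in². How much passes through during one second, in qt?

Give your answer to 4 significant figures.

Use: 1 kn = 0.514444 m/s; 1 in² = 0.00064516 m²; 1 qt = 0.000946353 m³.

2.993 kn × 0.514444 = 1.53973 m/s
1.222 in² × 0.00064516 = 7.88386×10⁻⁴ m²
V = v × A × t = 1.53973 m/s × 7.88386×10⁻⁴ m² × 1 s = 0.0012139 m³
0.0012139 m³ ÷ (0.000946353 m³/qt) = 1.28271 qt

1.283 qt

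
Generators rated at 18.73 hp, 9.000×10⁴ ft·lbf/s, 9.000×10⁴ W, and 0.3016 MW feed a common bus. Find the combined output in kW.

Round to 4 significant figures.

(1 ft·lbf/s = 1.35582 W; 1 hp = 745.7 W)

18.73 hp × 745.7 → 13967 W
9.000×10⁴ ft·lbf/s × 1.35582 → 122024 W
9.000×10⁴ W (already W)
0.3016 MW × 1000000 → 301600 W
Combined: 13967 + 122024 + 90000 + 301600 = 527591 W
In kW: 527591 / 1000 = 527.591 kW

527.6 kW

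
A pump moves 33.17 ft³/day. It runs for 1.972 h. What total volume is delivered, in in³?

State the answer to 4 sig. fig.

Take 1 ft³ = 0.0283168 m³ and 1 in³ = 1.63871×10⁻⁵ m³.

33.17 ft³/day → 1.08712×10⁻⁵ m³/s
1.972 h → 7099.2 s
V = Q × t = 1.08712×10⁻⁵ × 7099.2 = 0.0771768 m³
In in³: 0.0771768 / 1.63871×10⁻⁵ = 4709.61 in³

4710 in³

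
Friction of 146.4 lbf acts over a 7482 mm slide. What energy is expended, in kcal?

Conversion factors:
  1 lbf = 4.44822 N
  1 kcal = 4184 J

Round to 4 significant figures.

146.4 lbf × 4.44822 → 651.219 N
7482 mm × 0.001 → 7.482 m
W = F × d = 651.219 N × 7.482 m = 4872.42 J
4872.42 J ÷ (4184 J/kcal) = 1.16454 kcal

1.165 kcal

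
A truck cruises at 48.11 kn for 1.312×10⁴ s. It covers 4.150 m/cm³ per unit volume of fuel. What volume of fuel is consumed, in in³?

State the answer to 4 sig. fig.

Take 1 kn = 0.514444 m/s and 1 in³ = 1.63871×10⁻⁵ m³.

4775 in³

48.11 kn → 24.7499 m/s
d = v × t = 24.7499 × 13120 = 324719 m
4.150 m/cm³ → 4.15×10⁶ m/m³
V = d / (distance per unit fuel) = 324719 / 4.15×10⁶ = 0.0782455 m³
In in³: 0.0782455 / 1.63871×10⁻⁵ = 4774.82 in³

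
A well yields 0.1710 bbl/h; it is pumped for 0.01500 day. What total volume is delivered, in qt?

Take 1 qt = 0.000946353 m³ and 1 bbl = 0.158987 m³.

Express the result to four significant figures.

0.1710 bbl/h → 7.55188×10⁻⁶ m³/s
0.01500 day → 1296 s
V = Q × t = 7.55188×10⁻⁶ × 1296 = 0.00978724 m³
In qt: 0.00978724 / 0.000946353 = 10.3421 qt

10.34 qt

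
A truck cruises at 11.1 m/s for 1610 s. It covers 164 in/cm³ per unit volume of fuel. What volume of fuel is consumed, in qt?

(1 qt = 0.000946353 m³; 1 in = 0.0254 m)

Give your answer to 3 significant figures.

4.53 qt

d = v × t = 11.1 × 1610 = 17871 m
164 in/cm³ → 4.1656×10⁶ m/m³
V = d / (distance per unit fuel) = 17871 / 4.1656×10⁶ = 0.00429014 m³
In qt: 0.00429014 / 0.000946353 = 4.53334 qt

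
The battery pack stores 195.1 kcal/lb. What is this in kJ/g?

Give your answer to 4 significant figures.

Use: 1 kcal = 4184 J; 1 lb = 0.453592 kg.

1.800 kJ/g

195.1 kcal/lb × 4184 J/kcal ÷ 0.453592 kg/lb = 1.79963×10⁶ J/kg
1.79963×10⁶ J/kg ÷ 1000 J/kJ × 0.001 kg/g = 1.79963 kJ/g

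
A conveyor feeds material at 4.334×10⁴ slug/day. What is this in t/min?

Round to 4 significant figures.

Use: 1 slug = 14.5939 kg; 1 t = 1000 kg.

0.4392 t/min

4.334×10⁴ slug/day × 14.5939 kg/slug ÷ 86400 s/day = 7.3206 kg/s
7.3206 kg/s ÷ 1000 kg/t × 60 s/min = 0.439236 t/min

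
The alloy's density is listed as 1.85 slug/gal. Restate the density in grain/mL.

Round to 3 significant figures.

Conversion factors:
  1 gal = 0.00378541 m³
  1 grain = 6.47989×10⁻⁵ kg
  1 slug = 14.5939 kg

110 grain/mL

1.85 slug/gal × 14.5939 kg/slug ÷ 0.00378541 m³/gal = 7132.31 kg/m³
7132.31 kg/m³ ÷ 6.47989×10⁻⁵ kg/grain × 10⁻⁶ m³/mL = 110.068 grain/mL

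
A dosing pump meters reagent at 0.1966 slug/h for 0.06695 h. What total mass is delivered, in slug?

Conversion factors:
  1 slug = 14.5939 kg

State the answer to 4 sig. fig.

0.01316 slug

0.1966 slug/h → 7.96989×10⁻⁴ kg/s
0.06695 h → 241.02 s
m = ṁ × t = 7.96989×10⁻⁴ × 241.02 = 0.19209 kg
In slug: 0.19209 / 14.5939 = 0.0131623 slug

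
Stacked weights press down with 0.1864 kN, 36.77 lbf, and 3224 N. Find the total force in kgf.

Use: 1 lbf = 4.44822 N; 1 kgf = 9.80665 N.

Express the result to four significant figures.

0.1864 kN × 1000 → 186.4 N
36.77 lbf × 4.44822 → 163.561 N
3224 N (already N)
Total: 186.4 + 163.561 + 3224 = 3573.96 N
In kgf: 3573.96 / 9.80665 = 364.442 kgf

364.4 kgf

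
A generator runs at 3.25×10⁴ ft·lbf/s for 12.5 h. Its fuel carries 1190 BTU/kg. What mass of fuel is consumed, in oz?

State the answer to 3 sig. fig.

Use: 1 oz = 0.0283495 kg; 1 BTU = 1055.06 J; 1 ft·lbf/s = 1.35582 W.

3.25×10⁴ ft·lbf/s → 44064.2 W
12.5 h → 45000 s
E = P × t = 44064.2 × 45000 = 1.98289×10⁹ J
1190 BTU/kg → 1.25552×10⁶ J/kg
m = E / e_s = 1.98289×10⁹ / 1.25552×10⁶ = 1579.34 kg
In oz: 1579.34 / 0.0283495 = 55709.6 oz

5.57×10⁴ oz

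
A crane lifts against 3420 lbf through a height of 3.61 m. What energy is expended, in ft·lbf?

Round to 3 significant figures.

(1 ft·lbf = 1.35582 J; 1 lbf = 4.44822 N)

4.05×10⁴ ft·lbf

3420 lbf × 4.44822 = 15212.9 N
W = F × d = 15212.9 N × 3.61 m = 54918.6 J
54918.6 J ÷ (1.35582 J/ft·lbf) = 40505.8 ft·lbf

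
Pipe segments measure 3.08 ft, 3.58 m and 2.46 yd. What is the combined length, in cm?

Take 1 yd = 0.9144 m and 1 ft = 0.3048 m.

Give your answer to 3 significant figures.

3.08 ft × 0.3048 → 0.938784 m
3.58 m (already m)
2.46 yd × 0.9144 → 2.24942 m
Combined: 0.938784 + 3.58 + 2.24942 = 6.7682 m
In cm: 6.7682 / 0.01 = 676.82 cm

677 cm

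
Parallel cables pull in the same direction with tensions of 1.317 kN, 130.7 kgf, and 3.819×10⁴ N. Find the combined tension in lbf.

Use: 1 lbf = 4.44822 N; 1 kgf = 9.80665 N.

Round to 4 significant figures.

1.317 kN × 1000 = 1317 N
130.7 kgf × 9.80665 = 1281.73 N
3.819×10⁴ N (already N)
Sum: 1317 + 1281.73 + 38190 = 40788.7 N
In lbf: 40788.7 / 4.44822 = 9169.67 lbf

9170 lbf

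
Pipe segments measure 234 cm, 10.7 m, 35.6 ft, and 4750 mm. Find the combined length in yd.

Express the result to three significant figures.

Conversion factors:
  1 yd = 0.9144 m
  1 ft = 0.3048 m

31.3 yd

234 cm × 0.01 = 2.34 m
10.7 m (already m)
35.6 ft × 0.3048 = 10.8509 m
4750 mm × 0.001 = 4.75 m
Combined: 2.34 + 10.7 + 10.8509 + 4.75 = 28.6409 m
In yd: 28.6409 / 0.9144 = 31.3221 yd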